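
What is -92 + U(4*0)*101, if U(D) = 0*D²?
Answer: -92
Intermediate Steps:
U(D) = 0
-92 + U(4*0)*101 = -92 + 0*101 = -92 + 0 = -92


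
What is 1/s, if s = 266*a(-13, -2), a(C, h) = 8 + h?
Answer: 1/1596 ≈ 0.00062657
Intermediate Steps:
s = 1596 (s = 266*(8 - 2) = 266*6 = 1596)
1/s = 1/1596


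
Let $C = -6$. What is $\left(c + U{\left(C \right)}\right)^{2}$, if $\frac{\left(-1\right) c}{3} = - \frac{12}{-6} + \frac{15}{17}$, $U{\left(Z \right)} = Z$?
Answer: $\frac{62001}{289} \approx 214.54$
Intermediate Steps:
$c = - \frac{147}{17}$ ($c = - 3 \left(- \frac{12}{-6} + \frac{15}{17}\right) = - 3 \left(\left(-12\right) \left(- \frac{1}{6}\right) + 15 \cdot \frac{1}{17}\right) = - 3 \left(2 + \frac{15}{17}\right) = \left(-3\right) \frac{49}{17} = - \frac{147}{17} \approx -8.6471$)
$\left(c + U{\left(C \right)}\right)^{2} = \left(- \frac{147}{17} - 6\right)^{2} = \left(- \frac{249}{17}\right)^{2} = \frac{62001}{289}$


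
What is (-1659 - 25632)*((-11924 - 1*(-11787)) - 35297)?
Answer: 967029294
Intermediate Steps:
(-1659 - 25632)*((-11924 - 1*(-11787)) - 35297) = -27291*((-11924 + 11787) - 35297) = -27291*(-137 - 35297) = -27291*(-35434) = 967029294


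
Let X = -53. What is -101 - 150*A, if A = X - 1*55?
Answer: 16099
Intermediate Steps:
A = -108 (A = -53 - 1*55 = -53 - 55 = -108)
-101 - 150*A = -101 - 150*(-108) = -101 + 16200 = 16099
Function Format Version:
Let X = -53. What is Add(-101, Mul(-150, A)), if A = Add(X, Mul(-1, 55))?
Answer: 16099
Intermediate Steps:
A = -108 (A = Add(-53, Mul(-1, 55)) = Add(-53, -55) = -108)
Add(-101, Mul(-150, A)) = Add(-101, Mul(-150, -108)) = Add(-101, 16200) = 16099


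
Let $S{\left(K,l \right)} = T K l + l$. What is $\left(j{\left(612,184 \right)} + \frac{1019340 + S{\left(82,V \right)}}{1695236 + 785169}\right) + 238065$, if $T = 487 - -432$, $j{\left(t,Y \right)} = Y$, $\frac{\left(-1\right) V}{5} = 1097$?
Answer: $\frac{118108337214}{496081} \approx 2.3808 \cdot 10^{5}$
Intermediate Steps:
$V = -5485$ ($V = \left(-5\right) 1097 = -5485$)
$T = 919$ ($T = 487 + 432 = 919$)
$S{\left(K,l \right)} = l + 919 K l$ ($S{\left(K,l \right)} = 919 K l + l = l + 919 K l$)
$\left(j{\left(612,184 \right)} + \frac{1019340 + S{\left(82,V \right)}}{1695236 + 785169}\right) + 238065 = \left(184 + \frac{1019340 - 5485 \left(1 + 919 \cdot 82\right)}{1695236 + 785169}\right) + 238065 = \left(184 + \frac{1019340 - 5485 \left(1 + 75358\right)}{2480405}\right) + 238065 = \left(184 + \left(1019340 - 413344115\right) \frac{1}{2480405}\right) + 238065 = \left(184 - \frac{82464955}{496081}\right) + 238065 = \frac{8813949}{496081} + 238065 = \frac{118108337214}{496081}$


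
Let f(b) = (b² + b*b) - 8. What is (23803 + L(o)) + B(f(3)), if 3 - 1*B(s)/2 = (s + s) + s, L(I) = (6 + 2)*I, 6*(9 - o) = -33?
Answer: 23865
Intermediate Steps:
o = 29/2 (o = 9 - ⅙*(-33) = 9 + 11/2 = 29/2 ≈ 14.500)
L(I) = 8*I
f(b) = -8 + 2*b² (f(b) = (b² + b²) - 8 = 2*b² - 8 = -8 + 2*b²)
B(s) = 6 - 6*s (B(s) = 6 - 2*((s + s) + s) = 6 - 2*(2*s + s) = 6 - 6*s)
(23803 + L(o)) + B(f(3)) = (23803 + 8*(29/2)) + (6 - 6*(-8 + 2*3²)) = (23803 + 116) + (6 - 6*(-8 + 2*9)) = 23919 + (6 - 6*(-8 + 18)) = 23919 + (6 - 6*10) = 23919 + (6 - 60) = 23919 - 54 = 23865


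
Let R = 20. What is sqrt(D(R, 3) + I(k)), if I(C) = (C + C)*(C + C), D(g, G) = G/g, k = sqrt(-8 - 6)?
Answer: I*sqrt(5585)/10 ≈ 7.4733*I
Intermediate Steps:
k = I*sqrt(14) (k = sqrt(-14) = I*sqrt(14) ≈ 3.7417*I)
I(C) = 4*C**2 (I(C) = (2*C)*(2*C) = 4*C**2)
sqrt(D(R, 3) + I(k)) = sqrt(3/20 + 4*(I*sqrt(14))**2) = sqrt(3*(1/20) + 4*(-14)) = sqrt(3/20 - 56) = sqrt(-1117/20) = I*sqrt(5585)/10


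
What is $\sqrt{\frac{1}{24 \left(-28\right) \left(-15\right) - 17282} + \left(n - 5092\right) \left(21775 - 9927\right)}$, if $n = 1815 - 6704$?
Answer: $\frac{i \sqrt{6133739607721154}}{7202} \approx 10875.0 i$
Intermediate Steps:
$n = -4889$ ($n = 1815 - 6704 = -4889$)
$\sqrt{\frac{1}{24 \left(-28\right) \left(-15\right) - 17282} + \left(n - 5092\right) \left(21775 - 9927\right)} = \sqrt{\frac{1}{24 \left(-28\right) \left(-15\right) - 17282} + \left(-4889 - 5092\right) \left(21775 - 9927\right)} = \sqrt{\frac{1}{\left(-672\right) \left(-15\right) - 17282} - 118254888} = \sqrt{\frac{1}{10080 - 17282} - 118254888} = \sqrt{\frac{1}{-7202} - 118254888} = \sqrt{- \frac{1}{7202} - 118254888} = \sqrt{- \frac{851671703377}{7202}} = \frac{i \sqrt{6133739607721154}}{7202}$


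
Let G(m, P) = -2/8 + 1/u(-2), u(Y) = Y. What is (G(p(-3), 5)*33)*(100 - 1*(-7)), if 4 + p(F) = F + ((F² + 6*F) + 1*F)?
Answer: -10593/4 ≈ -2648.3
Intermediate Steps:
p(F) = -4 + F² + 8*F (p(F) = -4 + (F + ((F² + 6*F) + 1*F)) = -4 + (F + ((F² + 6*F) + F)) = -4 + (F + (F² + 7*F)) = -4 + (F² + 8*F) = -4 + F² + 8*F)
G(m, P) = -¾ (G(m, P) = -2/8 + 1/(-2) = -2*⅛ + 1*(-½) = -¼ - ½ = -¾)
(G(p(-3), 5)*33)*(100 - 1*(-7)) = (-¾*33)*(100 - 1*(-7)) = -99*(100 + 7)/4 = -99/4*107 = -10593/4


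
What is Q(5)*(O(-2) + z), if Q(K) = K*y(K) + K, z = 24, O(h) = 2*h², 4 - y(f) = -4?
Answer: 1440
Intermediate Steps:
y(f) = 8 (y(f) = 4 - 1*(-4) = 4 + 4 = 8)
Q(K) = 9*K (Q(K) = K*8 + K = 8*K + K = 9*K)
Q(5)*(O(-2) + z) = (9*5)*(2*(-2)² + 24) = 45*(2*4 + 24) = 45*(8 + 24) = 45*32 = 1440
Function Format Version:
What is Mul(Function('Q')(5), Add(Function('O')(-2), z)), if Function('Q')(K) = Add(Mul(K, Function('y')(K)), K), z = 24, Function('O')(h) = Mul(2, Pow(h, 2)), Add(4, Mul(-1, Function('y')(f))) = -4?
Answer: 1440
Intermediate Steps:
Function('y')(f) = 8 (Function('y')(f) = Add(4, Mul(-1, -4)) = Add(4, 4) = 8)
Function('Q')(K) = Mul(9, K) (Function('Q')(K) = Add(Mul(K, 8), K) = Add(Mul(8, K), K) = Mul(9, K))
Mul(Function('Q')(5), Add(Function('O')(-2), z)) = Mul(Mul(9, 5), Add(Mul(2, Pow(-2, 2)), 24)) = Mul(45, Add(Mul(2, 4), 24)) = Mul(45, Add(8, 24)) = Mul(45, 32) = 1440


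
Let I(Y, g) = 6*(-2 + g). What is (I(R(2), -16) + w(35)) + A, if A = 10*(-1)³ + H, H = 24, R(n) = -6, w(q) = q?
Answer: -59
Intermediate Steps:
I(Y, g) = -12 + 6*g
A = 14 (A = 10*(-1)³ + 24 = 10*(-1) + 24 = -10 + 24 = 14)
(I(R(2), -16) + w(35)) + A = ((-12 + 6*(-16)) + 35) + 14 = ((-12 - 96) + 35) + 14 = (-108 + 35) + 14 = -73 + 14 = -59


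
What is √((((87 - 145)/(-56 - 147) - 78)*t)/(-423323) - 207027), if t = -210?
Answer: I*√37099734374517243/423323 ≈ 455.0*I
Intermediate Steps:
√((((87 - 145)/(-56 - 147) - 78)*t)/(-423323) - 207027) = √((((87 - 145)/(-56 - 147) - 78)*(-210))/(-423323) - 207027) = √(((-58/(-203) - 78)*(-210))*(-1/423323) - 207027) = √(((-58*(-1/203) - 78)*(-210))*(-1/423323) - 207027) = √(((2/7 - 78)*(-210))*(-1/423323) - 207027) = √(-544/7*(-210)*(-1/423323) - 207027) = √(16320*(-1/423323) - 207027) = √(-16320/423323 - 207027) = √(-87639307041/423323) = I*√37099734374517243/423323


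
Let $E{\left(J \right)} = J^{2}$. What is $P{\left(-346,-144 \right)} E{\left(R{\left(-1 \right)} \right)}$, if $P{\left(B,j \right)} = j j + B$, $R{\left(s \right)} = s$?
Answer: $20390$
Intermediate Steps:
$P{\left(B,j \right)} = B + j^{2}$ ($P{\left(B,j \right)} = j^{2} + B = B + j^{2}$)
$P{\left(-346,-144 \right)} E{\left(R{\left(-1 \right)} \right)} = \left(-346 + \left(-144\right)^{2}\right) \left(-1\right)^{2} = \left(-346 + 20736\right) 1 = 20390 \cdot 1 = 20390$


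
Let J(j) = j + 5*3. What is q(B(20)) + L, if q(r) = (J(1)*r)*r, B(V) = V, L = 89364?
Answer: 95764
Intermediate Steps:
J(j) = 15 + j (J(j) = j + 15 = 15 + j)
q(r) = 16*r² (q(r) = ((15 + 1)*r)*r = (16*r)*r = 16*r²)
q(B(20)) + L = 16*20² + 89364 = 16*400 + 89364 = 6400 + 89364 = 95764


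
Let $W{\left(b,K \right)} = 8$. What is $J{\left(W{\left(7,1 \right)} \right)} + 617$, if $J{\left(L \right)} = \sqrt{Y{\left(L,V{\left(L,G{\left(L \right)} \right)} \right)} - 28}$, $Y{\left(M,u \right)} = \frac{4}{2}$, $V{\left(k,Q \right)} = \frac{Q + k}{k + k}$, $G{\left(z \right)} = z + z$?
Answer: $617 + i \sqrt{26} \approx 617.0 + 5.099 i$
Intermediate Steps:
$G{\left(z \right)} = 2 z$
$V{\left(k,Q \right)} = \frac{Q + k}{2 k}$
$Y{\left(M,u \right)} = 2$ ($Y{\left(M,u \right)} = 4 \cdot \frac{1}{2} = 2$)
$J{\left(L \right)} = i \sqrt{26}$ ($J{\left(L \right)} = \sqrt{2 - 28} = \sqrt{-26} = i \sqrt{26}$)
$J{\left(W{\left(7,1 \right)} \right)} + 617 = i \sqrt{26} + 617 = 617 + i \sqrt{26}$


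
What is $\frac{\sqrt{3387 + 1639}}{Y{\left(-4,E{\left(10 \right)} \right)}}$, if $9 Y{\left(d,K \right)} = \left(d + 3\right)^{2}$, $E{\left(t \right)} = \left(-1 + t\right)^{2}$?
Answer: $9 \sqrt{5026} \approx 638.05$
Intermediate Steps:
$Y{\left(d,K \right)} = \frac{\left(3 + d\right)^{2}}{9}$ ($Y{\left(d,K \right)} = \frac{\left(d + 3\right)^{2}}{9} = \frac{\left(3 + d\right)^{2}}{9}$)
$\frac{\sqrt{3387 + 1639}}{Y{\left(-4,E{\left(10 \right)} \right)}} = \frac{\sqrt{3387 + 1639}}{\frac{1}{9} \left(3 - 4\right)^{2}} = \frac{\sqrt{5026}}{\frac{1}{9} \left(-1\right)^{2}} = \frac{\sqrt{5026}}{\frac{1}{9} \cdot 1} = \sqrt{5026} \frac{1}{\frac{1}{9}} = \sqrt{5026} \cdot 9 = 9 \sqrt{5026}$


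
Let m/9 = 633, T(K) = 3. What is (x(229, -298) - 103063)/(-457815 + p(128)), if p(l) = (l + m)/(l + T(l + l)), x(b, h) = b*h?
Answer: 4488191/11993588 ≈ 0.37422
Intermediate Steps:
m = 5697 (m = 9*633 = 5697)
p(l) = (5697 + l)/(3 + l) (p(l) = (l + 5697)/(l + 3) = (5697 + l)/(3 + l))
(x(229, -298) - 103063)/(-457815 + p(128)) = (229*(-298) - 103063)/(-457815 + (5697 + 128)/(3 + 128)) = (-68242 - 103063)/(-457815 + 5825/131) = -171305/(-457815 + (1/131)*5825) = -171305/(-457815 + 5825/131) = -171305/(-59967940/131) = -171305*(-131/59967940) = 4488191/11993588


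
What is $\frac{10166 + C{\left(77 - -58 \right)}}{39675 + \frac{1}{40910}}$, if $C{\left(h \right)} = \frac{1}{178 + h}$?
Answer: $\frac{130173942690}{508031630563} \approx 0.25623$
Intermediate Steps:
$\frac{10166 + C{\left(77 - -58 \right)}}{39675 + \frac{1}{40910}} = \frac{10166 + \frac{1}{178 + \left(77 - -58\right)}}{39675 + \frac{1}{40910}} = \frac{10166 + \frac{1}{178 + \left(77 + 58\right)}}{39675 + \frac{1}{40910}} = \frac{10166 + \frac{1}{178 + 135}}{\frac{1623104251}{40910}} = \left(10166 + \frac{1}{313}\right) \frac{40910}{1623104251} = \frac{3181959}{313} \cdot \frac{40910}{1623104251} = \frac{130173942690}{508031630563}$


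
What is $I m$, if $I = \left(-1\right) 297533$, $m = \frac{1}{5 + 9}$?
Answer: $- \frac{297533}{14} \approx -21252.0$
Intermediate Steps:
$m = \frac{1}{14} \approx 0.071429$
$I = -297533$
$I m = \left(-297533\right) \frac{1}{14} = - \frac{297533}{14}$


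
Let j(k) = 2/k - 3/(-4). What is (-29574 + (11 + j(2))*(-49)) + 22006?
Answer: -32771/4 ≈ -8192.8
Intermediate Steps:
j(k) = ¾ + 2/k (j(k) = 2/k - 3*(-¼) = 2/k + ¾ = ¾ + 2/k)
(-29574 + (11 + j(2))*(-49)) + 22006 = (-29574 + (11 + (¾ + 2/2))*(-49)) + 22006 = (-29574 + (11 + (¾ + 2*(½)))*(-49)) + 22006 = (-29574 + (11 + (¾ + 1))*(-49)) + 22006 = (-29574 + (11 + 7/4)*(-49)) + 22006 = (-29574 + (51/4)*(-49)) + 22006 = (-29574 - 2499/4) + 22006 = -120795/4 + 22006 = -32771/4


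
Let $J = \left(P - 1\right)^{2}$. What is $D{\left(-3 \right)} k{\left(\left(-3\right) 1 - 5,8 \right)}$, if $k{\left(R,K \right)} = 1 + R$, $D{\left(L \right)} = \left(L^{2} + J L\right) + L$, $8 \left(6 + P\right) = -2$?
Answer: $\frac{16989}{16} \approx 1061.8$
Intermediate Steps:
$P = - \frac{25}{4}$ ($P = -6 + \frac{1}{8} \left(-2\right) = -6 - \frac{1}{4} = - \frac{25}{4} \approx -6.25$)
$J = \frac{841}{16}$ ($J = \left(- \frac{25}{4} - 1\right)^{2} = \left(- \frac{29}{4}\right)^{2} = \frac{841}{16} \approx 52.563$)
$D{\left(L \right)} = L^{2} + \frac{857 L}{16}$ ($D{\left(L \right)} = \left(L^{2} + \frac{841 L}{16}\right) + L = L^{2} + \frac{857 L}{16}$)
$D{\left(-3 \right)} k{\left(\left(-3\right) 1 - 5,8 \right)} = \frac{1}{16} \left(-3\right) \left(857 + 16 \left(-3\right)\right) \left(1 - 8\right) = \frac{1}{16} \left(-3\right) \left(857 - 48\right) \left(1 - 8\right) = \frac{1}{16} \left(-3\right) 809 \left(1 - 8\right) = \left(- \frac{2427}{16}\right) \left(-7\right) = \frac{16989}{16}$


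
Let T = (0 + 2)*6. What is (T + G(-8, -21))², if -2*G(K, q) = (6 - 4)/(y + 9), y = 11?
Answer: 57121/400 ≈ 142.80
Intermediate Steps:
G(K, q) = -1/20 (G(K, q) = -(6 - 4)/(2*(11 + 9)) = -1/20)
T = 12 (T = 2*6 = 12)
(T + G(-8, -21))² = (12 - 1/20)² = (239/20)² = 57121/400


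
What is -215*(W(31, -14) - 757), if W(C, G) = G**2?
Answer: 120615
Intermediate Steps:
-215*(W(31, -14) - 757) = -215*((-14)**2 - 757) = -215*(196 - 757) = -215*(-561) = 120615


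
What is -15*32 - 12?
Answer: -492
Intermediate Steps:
-15*32 - 12 = -480 - 12 = -492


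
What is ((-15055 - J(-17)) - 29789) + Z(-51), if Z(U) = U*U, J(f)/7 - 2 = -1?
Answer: -42250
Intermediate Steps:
J(f) = 7 (J(f) = 14 + 7*(-1) = 14 - 7 = 7)
Z(U) = U²
((-15055 - J(-17)) - 29789) + Z(-51) = ((-15055 - 1*7) - 29789) + (-51)² = ((-15055 - 7) - 29789) + 2601 = (-15062 - 29789) + 2601 = -44851 + 2601 = -42250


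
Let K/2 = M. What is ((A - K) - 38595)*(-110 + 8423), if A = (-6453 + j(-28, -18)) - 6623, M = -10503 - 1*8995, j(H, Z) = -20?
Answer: -105533535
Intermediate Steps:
M = -19498 (M = -10503 - 8995 = -19498)
K = -38996 (K = 2*(-19498) = -38996)
A = -13096 (A = (-6453 - 20) - 6623 = -6473 - 6623 = -13096)
((A - K) - 38595)*(-110 + 8423) = ((-13096 - 1*(-38996)) - 38595)*(-110 + 8423) = ((-13096 + 38996) - 38595)*8313 = (25900 - 38595)*8313 = -12695*8313 = -105533535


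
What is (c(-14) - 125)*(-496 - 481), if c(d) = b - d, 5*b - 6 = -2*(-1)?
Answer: 534419/5 ≈ 1.0688e+5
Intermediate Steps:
b = 8/5 (b = 6/5 + (-2*(-1))/5 = 6/5 + (1/5)*2 = 6/5 + 2/5 = 8/5 ≈ 1.6000)
c(d) = 8/5 - d
(c(-14) - 125)*(-496 - 481) = ((8/5 - 1*(-14)) - 125)*(-496 - 481) = ((8/5 + 14) - 125)*(-977) = (78/5 - 125)*(-977) = -547/5*(-977) = 534419/5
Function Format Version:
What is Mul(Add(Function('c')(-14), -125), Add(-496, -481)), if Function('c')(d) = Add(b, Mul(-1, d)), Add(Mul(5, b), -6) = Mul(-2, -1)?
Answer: Rational(534419, 5) ≈ 1.0688e+5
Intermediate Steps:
b = Rational(8, 5) (b = Add(Rational(6, 5), Mul(Rational(1, 5), Mul(-2, -1))) = Add(Rational(6, 5), Mul(Rational(1, 5), 2)) = Add(Rational(6, 5), Rational(2, 5)) = Rational(8, 5) ≈ 1.6000)
Function('c')(d) = Add(Rational(8, 5), Mul(-1, d))
Mul(Add(Function('c')(-14), -125), Add(-496, -481)) = Mul(Add(Add(Rational(8, 5), Mul(-1, -14)), -125), Add(-496, -481)) = Mul(Add(Add(Rational(8, 5), 14), -125), -977) = Mul(Add(Rational(78, 5), -125), -977) = Mul(Rational(-547, 5), -977) = Rational(534419, 5)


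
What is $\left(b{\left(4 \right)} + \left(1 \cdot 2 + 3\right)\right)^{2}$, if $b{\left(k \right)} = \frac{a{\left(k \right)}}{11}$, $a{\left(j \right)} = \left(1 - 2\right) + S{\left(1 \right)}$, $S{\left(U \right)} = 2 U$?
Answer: $\frac{3136}{121} \approx 25.917$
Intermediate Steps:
$a{\left(j \right)} = 1$ ($a{\left(j \right)} = \left(1 - 2\right) + 2 \cdot 1 = -1 + 2 = 1$)
$b{\left(k \right)} = \frac{1}{11}$ ($b{\left(k \right)} = 1 \cdot \frac{1}{11} = \frac{1}{11}$)
$\left(b{\left(4 \right)} + \left(1 \cdot 2 + 3\right)\right)^{2} = \left(\frac{1}{11} + \left(1 \cdot 2 + 3\right)\right)^{2} = \left(\frac{1}{11} + \left(2 + 3\right)\right)^{2} = \left(\frac{1}{11} + 5\right)^{2} = \left(\frac{56}{11}\right)^{2} = \frac{3136}{121}$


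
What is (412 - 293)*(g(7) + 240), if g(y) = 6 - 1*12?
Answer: 27846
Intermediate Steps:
g(y) = -6 (g(y) = 6 - 12 = -6)
(412 - 293)*(g(7) + 240) = (412 - 293)*(-6 + 240) = 119*234 = 27846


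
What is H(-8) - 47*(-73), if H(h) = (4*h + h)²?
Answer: 5031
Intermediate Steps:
H(h) = 25*h² (H(h) = (5*h)² = 25*h²)
H(-8) - 47*(-73) = 25*(-8)² - 47*(-73) = 25*64 + 3431 = 1600 + 3431 = 5031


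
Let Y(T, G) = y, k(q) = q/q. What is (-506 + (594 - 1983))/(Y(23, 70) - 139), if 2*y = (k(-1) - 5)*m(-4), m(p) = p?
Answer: 1895/131 ≈ 14.466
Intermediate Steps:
k(q) = 1
y = 8 (y = ((1 - 5)*(-4))/2 = (-4*(-4))/2 = (½)*16 = 8)
Y(T, G) = 8
(-506 + (594 - 1983))/(Y(23, 70) - 139) = (-506 + (594 - 1983))/(8 - 139) = (-506 - 1389)/(-131) = -1895*(-1/131) = 1895/131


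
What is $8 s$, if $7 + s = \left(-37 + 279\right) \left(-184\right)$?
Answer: $-356280$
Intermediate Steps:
$s = -44535$ ($s = -7 + \left(-37 + 279\right) \left(-184\right) = -7 + 242 \left(-184\right) = -7 - 44528 = -44535$)
$8 s = 8 \left(-44535\right) = -356280$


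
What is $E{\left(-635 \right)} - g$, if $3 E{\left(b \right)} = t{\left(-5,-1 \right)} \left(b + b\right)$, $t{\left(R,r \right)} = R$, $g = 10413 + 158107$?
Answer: $- \frac{499210}{3} \approx -1.664 \cdot 10^{5}$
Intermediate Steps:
$g = 168520$
$E{\left(b \right)} = - \frac{10 b}{3}$ ($E{\left(b \right)} = \frac{\left(-5\right) \left(b + b\right)}{3} = \frac{\left(-5\right) 2 b}{3} = \frac{\left(-10\right) b}{3} = - \frac{10 b}{3}$)
$E{\left(-635 \right)} - g = \left(- \frac{10}{3}\right) \left(-635\right) - 168520 = \frac{6350}{3} - 168520 = - \frac{499210}{3}$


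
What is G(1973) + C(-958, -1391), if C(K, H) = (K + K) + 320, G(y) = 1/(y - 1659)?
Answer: -501143/314 ≈ -1596.0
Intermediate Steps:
G(y) = 1/(-1659 + y)
C(K, H) = 320 + 2*K (C(K, H) = 2*K + 320 = 320 + 2*K)
G(1973) + C(-958, -1391) = 1/(-1659 + 1973) + (320 + 2*(-958)) = 1/314 + (320 - 1916) = 1/314 - 1596 = -501143/314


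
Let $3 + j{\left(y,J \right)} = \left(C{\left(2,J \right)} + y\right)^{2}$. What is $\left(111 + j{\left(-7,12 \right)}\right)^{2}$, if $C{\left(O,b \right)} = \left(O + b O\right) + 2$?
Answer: $301401$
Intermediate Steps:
$C{\left(O,b \right)} = 2 + O + O b$ ($C{\left(O,b \right)} = \left(O + O b\right) + 2 = 2 + O + O b$)
$j{\left(y,J \right)} = -3 + \left(4 + y + 2 J\right)^{2}$ ($j{\left(y,J \right)} = -3 + \left(\left(2 + 2 + 2 J\right) + y\right)^{2} = -3 + \left(\left(4 + 2 J\right) + y\right)^{2} = -3 + \left(4 + y + 2 J\right)^{2}$)
$\left(111 + j{\left(-7,12 \right)}\right)^{2} = \left(111 - \left(3 - \left(4 - 7 + 2 \cdot 12\right)^{2}\right)\right)^{2} = \left(111 - \left(3 - \left(4 - 7 + 24\right)^{2}\right)\right)^{2} = \left(111 - \left(3 - 21^{2}\right)\right)^{2} = \left(111 + \left(-3 + 441\right)\right)^{2} = \left(111 + 438\right)^{2} = 549^{2} = 301401$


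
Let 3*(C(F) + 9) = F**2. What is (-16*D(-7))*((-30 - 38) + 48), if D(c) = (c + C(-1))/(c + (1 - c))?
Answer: -15040/3 ≈ -5013.3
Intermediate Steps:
C(F) = -9 + F**2/3
D(c) = -26/3 + c (D(c) = (c + (-9 + (1/3)*(-1)**2))/(c + (1 - c)) = (c + (-9 + (1/3)*1))/1 = (c + (-9 + 1/3))*1 = (c - 26/3)*1 = (-26/3 + c)*1 = -26/3 + c)
(-16*D(-7))*((-30 - 38) + 48) = (-16*(-26/3 - 7))*((-30 - 38) + 48) = (-16*(-47/3))*(-68 + 48) = (752/3)*(-20) = -15040/3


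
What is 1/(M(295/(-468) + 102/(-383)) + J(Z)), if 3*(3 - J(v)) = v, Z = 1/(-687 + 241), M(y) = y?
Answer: 39971412/84103327 ≈ 0.47527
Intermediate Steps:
Z = -1/446 (Z = 1/(-446) = -1/446 ≈ -0.0022422)
J(v) = 3 - v/3
1/(M(295/(-468) + 102/(-383)) + J(Z)) = 1/((295/(-468) + 102/(-383)) + (3 - ⅓*(-1/446))) = 1/((295*(-1/468) + 102*(-1/383)) + (3 + 1/1338)) = 1/((-295/468 - 102/383) + 4015/1338) = 1/(-160721/179244 + 4015/1338) = 1/(84103327/39971412) = 39971412/84103327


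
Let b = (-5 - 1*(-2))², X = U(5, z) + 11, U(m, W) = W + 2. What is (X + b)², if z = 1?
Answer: 529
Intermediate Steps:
U(m, W) = 2 + W
X = 14 (X = (2 + 1) + 11 = 3 + 11 = 14)
b = 9 (b = (-5 + 2)² = (-3)² = 9)
(X + b)² = (14 + 9)² = 23² = 529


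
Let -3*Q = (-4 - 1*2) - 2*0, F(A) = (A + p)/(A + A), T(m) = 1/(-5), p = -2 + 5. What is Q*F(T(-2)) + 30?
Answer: 16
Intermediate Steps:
p = 3
T(m) = -⅕
F(A) = (3 + A)/(2*A) (F(A) = (A + 3)/(A + A) = (3 + A)/((2*A)) = (3 + A)*(1/(2*A)) = (3 + A)/(2*A))
Q = 2 (Q = -((-4 - 1*2) - 2*0)/3 = -((-4 - 2) + 0)/3 = -(-6 + 0)/3 = -⅓*(-6) = 2)
Q*F(T(-2)) + 30 = 2*((3 - ⅕)/(2*(-⅕))) + 30 = 2*((½)*(-5)*(14/5)) + 30 = 2*(-7) + 30 = -14 + 30 = 16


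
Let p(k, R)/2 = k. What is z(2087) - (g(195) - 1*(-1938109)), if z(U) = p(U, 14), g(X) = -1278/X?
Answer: -125705349/65 ≈ -1.9339e+6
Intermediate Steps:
p(k, R) = 2*k
z(U) = 2*U
z(2087) - (g(195) - 1*(-1938109)) = 2*2087 - (-1278/195 - 1*(-1938109)) = 4174 - (-1278*1/195 + 1938109) = 4174 - (-426/65 + 1938109) = 4174 - 1*125976659/65 = 4174 - 125976659/65 = -125705349/65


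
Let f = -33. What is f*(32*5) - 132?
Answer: -5412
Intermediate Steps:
f*(32*5) - 132 = -1056*5 - 132 = -33*160 - 132 = -5280 - 132 = -5412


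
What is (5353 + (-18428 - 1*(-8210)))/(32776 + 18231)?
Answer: -4865/51007 ≈ -0.095379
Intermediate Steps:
(5353 + (-18428 - 1*(-8210)))/(32776 + 18231) = (5353 + (-18428 + 8210))/51007 = (5353 - 10218)*(1/51007) = -4865*1/51007 = -4865/51007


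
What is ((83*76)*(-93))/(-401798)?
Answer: 293322/200899 ≈ 1.4600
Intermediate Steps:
((83*76)*(-93))/(-401798) = (6308*(-93))*(-1/401798) = -586644*(-1/401798) = 293322/200899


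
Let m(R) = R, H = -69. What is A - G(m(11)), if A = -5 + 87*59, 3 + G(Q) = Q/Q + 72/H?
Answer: 118014/23 ≈ 5131.0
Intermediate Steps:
G(Q) = -70/23 (G(Q) = -3 + (Q/Q + 72/(-69)) = -3 + (1 + 72*(-1/69)) = -3 + (1 - 24/23) = -3 - 1/23 = -70/23)
A = 5128 (A = -5 + 5133 = 5128)
A - G(m(11)) = 5128 - 1*(-70/23) = 5128 + 70/23 = 118014/23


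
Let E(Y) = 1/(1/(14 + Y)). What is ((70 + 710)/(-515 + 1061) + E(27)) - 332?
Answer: -2027/7 ≈ -289.57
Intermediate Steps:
E(Y) = 14 + Y
((70 + 710)/(-515 + 1061) + E(27)) - 332 = ((70 + 710)/(-515 + 1061) + (14 + 27)) - 332 = (780/546 + 41) - 332 = (780*(1/546) + 41) - 332 = (10/7 + 41) - 332 = 297/7 - 332 = -2027/7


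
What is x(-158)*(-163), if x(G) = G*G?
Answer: -4069132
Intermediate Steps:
x(G) = G**2
x(-158)*(-163) = (-158)**2*(-163) = 24964*(-163) = -4069132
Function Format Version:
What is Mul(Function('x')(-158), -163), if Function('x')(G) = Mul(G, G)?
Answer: -4069132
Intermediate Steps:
Function('x')(G) = Pow(G, 2)
Mul(Function('x')(-158), -163) = Mul(Pow(-158, 2), -163) = Mul(24964, -163) = -4069132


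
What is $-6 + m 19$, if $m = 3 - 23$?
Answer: $-386$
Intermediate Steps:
$m = -20$ ($m = 3 - 23 = -20$)
$-6 + m 19 = -6 - 380 = -386$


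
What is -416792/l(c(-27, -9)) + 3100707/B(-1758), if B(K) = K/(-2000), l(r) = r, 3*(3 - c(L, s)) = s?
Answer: 3039646972/879 ≈ 3.4581e+6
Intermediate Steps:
c(L, s) = 3 - s/3
B(K) = -K/2000 (B(K) = K*(-1/2000) = -K/2000)
-416792/l(c(-27, -9)) + 3100707/B(-1758) = -416792/(3 - 1/3*(-9)) + 3100707/((-1/2000*(-1758))) = -416792/(3 + 3) + 3100707/(879/1000) = -416792/6 + 3100707*(1000/879) = -416792*1/6 + 1033569000/293 = -208396/3 + 1033569000/293 = 3039646972/879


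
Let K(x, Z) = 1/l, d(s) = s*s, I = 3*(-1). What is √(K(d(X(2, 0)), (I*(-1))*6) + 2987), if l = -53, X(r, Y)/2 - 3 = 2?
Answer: 3*√932270/53 ≈ 54.653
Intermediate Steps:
X(r, Y) = 10 (X(r, Y) = 6 + 2*2 = 6 + 4 = 10)
I = -3
d(s) = s²
K(x, Z) = -1/53 (K(x, Z) = 1/(-53) = -1/53)
√(K(d(X(2, 0)), (I*(-1))*6) + 2987) = √(-1/53 + 2987) = √(158310/53) = 3*√932270/53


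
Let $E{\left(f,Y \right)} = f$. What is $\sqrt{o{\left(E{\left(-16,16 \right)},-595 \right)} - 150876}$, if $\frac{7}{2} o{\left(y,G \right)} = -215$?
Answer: $\frac{i \sqrt{7395934}}{7} \approx 388.51 i$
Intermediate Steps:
$o{\left(y,G \right)} = - \frac{430}{7}$ ($o{\left(y,G \right)} = \frac{2}{7} \left(-215\right) = - \frac{430}{7}$)
$\sqrt{o{\left(E{\left(-16,16 \right)},-595 \right)} - 150876} = \sqrt{- \frac{430}{7} - 150876} = \sqrt{- \frac{1056562}{7}} = \frac{i \sqrt{7395934}}{7}$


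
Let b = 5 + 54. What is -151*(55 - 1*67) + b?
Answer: 1871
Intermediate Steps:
b = 59
-151*(55 - 1*67) + b = -151*(55 - 1*67) + 59 = -151*(55 - 67) + 59 = -151*(-12) + 59 = 1812 + 59 = 1871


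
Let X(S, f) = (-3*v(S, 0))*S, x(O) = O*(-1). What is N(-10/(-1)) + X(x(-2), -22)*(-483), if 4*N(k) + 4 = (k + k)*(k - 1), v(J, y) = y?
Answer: 44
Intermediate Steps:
x(O) = -O
X(S, f) = 0 (X(S, f) = (-3*0)*S = 0*S = 0)
N(k) = -1 + k*(-1 + k)/2 (N(k) = -1 + ((k + k)*(k - 1))/4 = -1 + ((2*k)*(-1 + k))/4 = -1 + (2*k*(-1 + k))/4 = -1 + k*(-1 + k)/2)
N(-10/(-1)) + X(x(-2), -22)*(-483) = (-1 + (-10/(-1))²/2 - (-5)/(-1)) + 0*(-483) = (-1 + (-10*(-1))²/2 - (-5)*(-1)) + 0 = (-1 + (½)*10² - ½*10) + 0 = (-1 + (½)*100 - 5) + 0 = (-1 + 50 - 5) + 0 = 44 + 0 = 44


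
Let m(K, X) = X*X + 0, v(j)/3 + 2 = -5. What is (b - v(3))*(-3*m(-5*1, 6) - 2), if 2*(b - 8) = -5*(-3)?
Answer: -4015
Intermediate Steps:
v(j) = -21 (v(j) = -6 + 3*(-5) = -6 - 15 = -21)
b = 31/2 (b = 8 + (-5*(-3))/2 = 8 + (1/2)*15 = 8 + 15/2 = 31/2 ≈ 15.500)
m(K, X) = X**2 (m(K, X) = X**2 + 0 = X**2)
(b - v(3))*(-3*m(-5*1, 6) - 2) = (31/2 - 1*(-21))*(-3*6**2 - 2) = (31/2 + 21)*(-3*36 - 2) = 73*(-108 - 2)/2 = (73/2)*(-110) = -4015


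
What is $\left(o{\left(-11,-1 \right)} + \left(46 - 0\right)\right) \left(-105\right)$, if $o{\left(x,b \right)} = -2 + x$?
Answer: $-3465$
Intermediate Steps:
$\left(o{\left(-11,-1 \right)} + \left(46 - 0\right)\right) \left(-105\right) = \left(\left(-2 - 11\right) + \left(46 - 0\right)\right) \left(-105\right) = \left(-13 + \left(46 + 0\right)\right) \left(-105\right) = \left(-13 + 46\right) \left(-105\right) = 33 \left(-105\right) = -3465$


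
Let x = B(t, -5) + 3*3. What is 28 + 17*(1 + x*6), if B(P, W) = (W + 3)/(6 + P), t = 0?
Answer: 929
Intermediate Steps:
B(P, W) = (3 + W)/(6 + P)
x = 26/3 (x = (3 - 5)/(6 + 0) + 3*3 = -2/6 + 9 = (⅙)*(-2) + 9 = -⅓ + 9 = 26/3 ≈ 8.6667)
28 + 17*(1 + x*6) = 28 + 17*(1 + (26/3)*6) = 28 + 17*(1 + 52) = 28 + 17*53 = 28 + 901 = 929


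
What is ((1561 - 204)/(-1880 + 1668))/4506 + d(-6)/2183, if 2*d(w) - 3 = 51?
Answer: 22830013/2085358776 ≈ 0.010948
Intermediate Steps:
d(w) = 27 (d(w) = 3/2 + (½)*51 = 3/2 + 51/2 = 27)
((1561 - 204)/(-1880 + 1668))/4506 + d(-6)/2183 = ((1561 - 204)/(-1880 + 1668))/4506 + 27/2183 = (1357/(-212))*(1/4506) + 27*(1/2183) = (1357*(-1/212))*(1/4506) + 27/2183 = -1357/212*1/4506 + 27/2183 = -1357/955272 + 27/2183 = 22830013/2085358776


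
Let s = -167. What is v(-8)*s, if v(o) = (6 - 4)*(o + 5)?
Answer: 1002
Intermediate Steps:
v(o) = 10 + 2*o (v(o) = 2*(5 + o) = 10 + 2*o)
v(-8)*s = (10 + 2*(-8))*(-167) = (10 - 16)*(-167) = -6*(-167) = 1002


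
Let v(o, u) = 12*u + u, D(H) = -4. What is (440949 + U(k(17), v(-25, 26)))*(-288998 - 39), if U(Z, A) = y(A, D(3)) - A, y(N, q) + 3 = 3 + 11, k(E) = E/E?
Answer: -127356061014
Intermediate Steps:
v(o, u) = 13*u
k(E) = 1
y(N, q) = 11 (y(N, q) = -3 + (3 + 11) = -3 + 14 = 11)
U(Z, A) = 11 - A
(440949 + U(k(17), v(-25, 26)))*(-288998 - 39) = (440949 + (11 - 13*26))*(-288998 - 39) = (440949 + (11 - 1*338))*(-289037) = (440949 + (11 - 338))*(-289037) = (440949 - 327)*(-289037) = 440622*(-289037) = -127356061014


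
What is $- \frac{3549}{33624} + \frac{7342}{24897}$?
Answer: $\frac{5870665}{31005064} \approx 0.18935$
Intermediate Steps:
$- \frac{3549}{33624} + \frac{7342}{24897} = \left(-3549\right) \frac{1}{33624} + 7342 \cdot \frac{1}{24897} = - \frac{1183}{11208} + \frac{7342}{24897} = \frac{5870665}{31005064}$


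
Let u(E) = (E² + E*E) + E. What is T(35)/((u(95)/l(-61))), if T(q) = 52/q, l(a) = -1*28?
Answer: -208/90725 ≈ -0.0022926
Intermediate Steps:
l(a) = -28
u(E) = E + 2*E² (u(E) = (E² + E²) + E = 2*E² + E = E + 2*E²)
T(35)/((u(95)/l(-61))) = (52/35)/(((95*(1 + 2*95))/(-28))) = (52*(1/35))/(((95*(1 + 190))*(-1/28))) = 52/(35*(((95*191)*(-1/28)))) = 52/(35*((18145*(-1/28)))) = 52/(35*(-18145/28)) = (52/35)*(-28/18145) = -208/90725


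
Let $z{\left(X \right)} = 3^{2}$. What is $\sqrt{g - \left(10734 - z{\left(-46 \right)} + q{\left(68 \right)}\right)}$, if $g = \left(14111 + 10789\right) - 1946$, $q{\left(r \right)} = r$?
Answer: $\sqrt{12161} \approx 110.28$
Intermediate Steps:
$z{\left(X \right)} = 9$
$g = 22954$ ($g = 24900 - 1946 = 22954$)
$\sqrt{g - \left(10734 - z{\left(-46 \right)} + q{\left(68 \right)}\right)} = \sqrt{22954 + \left(\left(-10734 + 9\right) - 68\right)} = \sqrt{22954 - 10793} = \sqrt{12161}$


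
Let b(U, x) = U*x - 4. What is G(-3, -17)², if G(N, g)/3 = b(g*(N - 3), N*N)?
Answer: 7518564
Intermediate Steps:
b(U, x) = -4 + U*x
G(N, g) = -12 + 3*g*N²*(-3 + N) (G(N, g) = 3*(-4 + (g*(N - 3))*(N*N)) = 3*(-4 + (g*(-3 + N))*N²) = 3*(-4 + g*N²*(-3 + N)) = -12 + 3*g*N²*(-3 + N))
G(-3, -17)² = (-12 + 3*(-17)*(-3)²*(-3 - 3))² = (-12 + 3*(-17)*9*(-6))² = (-12 + 2754)² = 2742² = 7518564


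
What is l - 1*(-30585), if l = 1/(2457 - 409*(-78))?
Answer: 1050870016/34359 ≈ 30585.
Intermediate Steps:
l = 1/34359 (l = 1/(2457 + 31902) = 1/34359 ≈ 2.9104e-5)
l - 1*(-30585) = 1/34359 - 1*(-30585) = 1/34359 + 30585 = 1050870016/34359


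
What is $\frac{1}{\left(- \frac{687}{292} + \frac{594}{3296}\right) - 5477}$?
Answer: $- \frac{120304}{659166371} \approx -0.00018251$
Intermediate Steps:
$\frac{1}{\left(- \frac{687}{292} + \frac{594}{3296}\right) - 5477} = \frac{1}{\left(\left(-687\right) \frac{1}{292} + 594 \cdot \frac{1}{3296}\right) - 5477} = \frac{1}{\left(- \frac{687}{292} + \frac{297}{1648}\right) - 5477} = \frac{1}{- \frac{261363}{120304} - 5477} = \frac{1}{- \frac{659166371}{120304}} = - \frac{120304}{659166371}$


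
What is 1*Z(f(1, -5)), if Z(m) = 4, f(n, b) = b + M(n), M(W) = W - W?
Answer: 4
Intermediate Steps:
M(W) = 0
f(n, b) = b (f(n, b) = b + 0 = b)
1*Z(f(1, -5)) = 1*4 = 4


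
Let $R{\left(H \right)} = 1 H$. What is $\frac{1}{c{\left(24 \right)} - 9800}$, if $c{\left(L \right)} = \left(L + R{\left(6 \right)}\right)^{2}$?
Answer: $- \frac{1}{8900} \approx -0.00011236$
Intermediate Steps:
$R{\left(H \right)} = H$
$c{\left(L \right)} = \left(6 + L\right)^{2}$ ($c{\left(L \right)} = \left(L + 6\right)^{2} = \left(6 + L\right)^{2}$)
$\frac{1}{c{\left(24 \right)} - 9800} = \frac{1}{\left(6 + 24\right)^{2} - 9800} = \frac{1}{30^{2} - 9800} = \frac{1}{900 - 9800} = \frac{1}{-8900} = - \frac{1}{8900}$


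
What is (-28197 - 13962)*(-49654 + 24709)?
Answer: 1051656255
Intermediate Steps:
(-28197 - 13962)*(-49654 + 24709) = -42159*(-24945) = 1051656255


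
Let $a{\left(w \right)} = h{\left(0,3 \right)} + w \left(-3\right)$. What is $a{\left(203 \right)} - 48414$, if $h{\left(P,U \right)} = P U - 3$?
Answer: $-49026$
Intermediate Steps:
$h{\left(P,U \right)} = -3 + P U$
$a{\left(w \right)} = -3 - 3 w$ ($a{\left(w \right)} = \left(-3 + 0 \cdot 3\right) + w \left(-3\right) = \left(-3 + 0\right) - 3 w = -3 - 3 w$)
$a{\left(203 \right)} - 48414 = \left(-3 - 609\right) - 48414 = -612 - 48414 = -49026$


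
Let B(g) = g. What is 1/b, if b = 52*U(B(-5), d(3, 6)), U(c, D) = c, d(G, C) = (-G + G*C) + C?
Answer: -1/260 ≈ -0.0038462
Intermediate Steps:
d(G, C) = C - G + C*G (d(G, C) = (-G + C*G) + C = C - G + C*G)
b = -260 (b = 52*(-5) = -260)
1/b = 1/(-260) = -1/260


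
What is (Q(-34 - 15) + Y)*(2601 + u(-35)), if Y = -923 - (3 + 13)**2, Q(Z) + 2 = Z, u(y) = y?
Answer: -3156180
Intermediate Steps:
Q(Z) = -2 + Z
Y = -1179 (Y = -923 - 1*16**2 = -923 - 1*256 = -923 - 256 = -1179)
(Q(-34 - 15) + Y)*(2601 + u(-35)) = ((-2 + (-34 - 15)) - 1179)*(2601 - 35) = ((-2 - 49) - 1179)*2566 = (-51 - 1179)*2566 = -1230*2566 = -3156180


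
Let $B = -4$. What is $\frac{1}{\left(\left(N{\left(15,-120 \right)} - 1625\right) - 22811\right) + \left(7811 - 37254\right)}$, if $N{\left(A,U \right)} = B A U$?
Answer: $- \frac{1}{46679} \approx -2.1423 \cdot 10^{-5}$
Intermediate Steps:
$N{\left(A,U \right)} = - 4 A U$
$\frac{1}{\left(\left(N{\left(15,-120 \right)} - 1625\right) - 22811\right) + \left(7811 - 37254\right)} = \frac{1}{\left(\left(\left(-4\right) 15 \left(-120\right) - 1625\right) - 22811\right) + \left(7811 - 37254\right)} = \frac{1}{\left(\left(7200 - 1625\right) - 22811\right) - 29443} = \frac{1}{\left(5575 - 22811\right) - 29443} = \frac{1}{-17236 - 29443} = \frac{1}{-46679} = - \frac{1}{46679}$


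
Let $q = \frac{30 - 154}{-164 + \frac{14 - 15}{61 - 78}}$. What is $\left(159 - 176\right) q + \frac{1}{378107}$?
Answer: $- \frac{13549839665}{1053784209} \approx -12.858$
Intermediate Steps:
$q = \frac{2108}{2787}$ ($q = - \frac{124}{-164 - \frac{1}{-17}} = - \frac{124}{-164 - - \frac{1}{17}} = - \frac{124}{-164 + \frac{1}{17}} = - \frac{124}{- \frac{2787}{17}} = \left(-124\right) \left(- \frac{17}{2787}\right) = \frac{2108}{2787} \approx 0.75637$)
$\left(159 - 176\right) q + \frac{1}{378107} = \left(159 - 176\right) \frac{2108}{2787} + \frac{1}{378107} = \left(-17\right) \frac{2108}{2787} + \frac{1}{378107} = - \frac{35836}{2787} + \frac{1}{378107} = - \frac{13549839665}{1053784209}$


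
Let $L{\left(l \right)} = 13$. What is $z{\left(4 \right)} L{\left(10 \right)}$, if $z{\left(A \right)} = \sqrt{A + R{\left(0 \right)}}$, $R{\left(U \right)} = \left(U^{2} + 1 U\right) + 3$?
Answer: $13 \sqrt{7} \approx 34.395$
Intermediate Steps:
$R{\left(U \right)} = 3 + U + U^{2}$ ($R{\left(U \right)} = \left(U^{2} + U\right) + 3 = \left(U + U^{2}\right) + 3 = 3 + U + U^{2}$)
$z{\left(A \right)} = \sqrt{3 + A}$ ($z{\left(A \right)} = \sqrt{A + \left(3 + 0 + 0^{2}\right)} = \sqrt{A + \left(3 + 0 + 0\right)} = \sqrt{A + 3} = \sqrt{3 + A}$)
$z{\left(4 \right)} L{\left(10 \right)} = \sqrt{3 + 4} \cdot 13 = \sqrt{7} \cdot 13 = 13 \sqrt{7}$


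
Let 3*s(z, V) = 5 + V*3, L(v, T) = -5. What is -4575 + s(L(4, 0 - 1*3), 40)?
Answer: -13600/3 ≈ -4533.3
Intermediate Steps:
s(z, V) = 5/3 + V (s(z, V) = (5 + V*3)/3 = (5 + 3*V)/3 = 5/3 + V)
-4575 + s(L(4, 0 - 1*3), 40) = -4575 + (5/3 + 40) = -4575 + 125/3 = -13600/3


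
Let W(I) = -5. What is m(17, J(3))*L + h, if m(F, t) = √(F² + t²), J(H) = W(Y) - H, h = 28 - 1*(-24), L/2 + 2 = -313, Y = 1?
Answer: 52 - 630*√353 ≈ -11785.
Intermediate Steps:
L = -630 (L = -4 + 2*(-313) = -4 - 626 = -630)
h = 52 (h = 28 + 24 = 52)
J(H) = -5 - H
m(17, J(3))*L + h = √(17² + (-5 - 1*3)²)*(-630) + 52 = √(289 + (-5 - 3)²)*(-630) + 52 = √(289 + (-8)²)*(-630) + 52 = √(289 + 64)*(-630) + 52 = √353*(-630) + 52 = -630*√353 + 52 = 52 - 630*√353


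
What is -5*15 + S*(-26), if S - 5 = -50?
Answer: 1095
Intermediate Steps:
S = -45 (S = 5 - 50 = -45)
-5*15 + S*(-26) = -5*15 - 45*(-26) = -75 + 1170 = 1095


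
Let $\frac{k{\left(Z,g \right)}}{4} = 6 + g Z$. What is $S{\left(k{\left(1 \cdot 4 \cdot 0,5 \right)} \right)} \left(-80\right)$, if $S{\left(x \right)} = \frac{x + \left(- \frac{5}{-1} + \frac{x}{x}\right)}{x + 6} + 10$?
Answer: $-880$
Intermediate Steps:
$k{\left(Z,g \right)} = 24 + 4 Z g$ ($k{\left(Z,g \right)} = 4 \left(6 + g Z\right) = 4 \left(6 + Z g\right) = 24 + 4 Z g$)
$S{\left(x \right)} = 11$ ($S{\left(x \right)} = \frac{x + \left(\left(-5\right) \left(-1\right) + 1\right)}{6 + x} + 10 = \frac{x + \left(5 + 1\right)}{6 + x} + 10 = \frac{x + 6}{6 + x} + 10 = \frac{6 + x}{6 + x} + 10 = 1 + 10 = 11$)
$S{\left(k{\left(1 \cdot 4 \cdot 0,5 \right)} \right)} \left(-80\right) = 11 \left(-80\right) = -880$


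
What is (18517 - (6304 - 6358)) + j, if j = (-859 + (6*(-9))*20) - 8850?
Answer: 7782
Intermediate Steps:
j = -10789 (j = (-859 - 54*20) - 8850 = (-859 - 1080) - 8850 = -1939 - 8850 = -10789)
(18517 - (6304 - 6358)) + j = (18517 - (6304 - 6358)) - 10789 = (18517 - 1*(-54)) - 10789 = (18517 + 54) - 10789 = 18571 - 10789 = 7782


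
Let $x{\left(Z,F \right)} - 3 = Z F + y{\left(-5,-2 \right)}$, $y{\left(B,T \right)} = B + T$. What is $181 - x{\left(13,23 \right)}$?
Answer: $-114$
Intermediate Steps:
$x{\left(Z,F \right)} = -4 + F Z$ ($x{\left(Z,F \right)} = 3 + \left(Z F - 7\right) = 3 + \left(F Z - 7\right) = 3 + \left(-7 + F Z\right) = -4 + F Z$)
$181 - x{\left(13,23 \right)} = 181 - \left(-4 + 23 \cdot 13\right) = 181 - \left(-4 + 299\right) = 181 - 295 = -114$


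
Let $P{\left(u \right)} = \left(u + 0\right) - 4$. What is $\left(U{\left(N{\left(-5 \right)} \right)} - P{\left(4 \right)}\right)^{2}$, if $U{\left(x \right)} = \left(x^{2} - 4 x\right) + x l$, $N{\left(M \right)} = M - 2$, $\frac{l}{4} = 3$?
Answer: $49$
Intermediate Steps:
$l = 12$ ($l = 4 \cdot 3 = 12$)
$N{\left(M \right)} = -2 + M$
$U{\left(x \right)} = x^{2} + 8 x$ ($U{\left(x \right)} = \left(x^{2} - 4 x\right) + x 12 = \left(x^{2} - 4 x\right) + 12 x = x^{2} + 8 x$)
$P{\left(u \right)} = -4 + u$ ($P{\left(u \right)} = u - 4 = -4 + u$)
$\left(U{\left(N{\left(-5 \right)} \right)} - P{\left(4 \right)}\right)^{2} = \left(\left(-2 - 5\right) \left(8 - 7\right) - \left(-4 + 4\right)\right)^{2} = \left(- 7 \left(8 - 7\right) - 0\right)^{2} = \left(\left(-7\right) 1 + 0\right)^{2} = \left(-7 + 0\right)^{2} = \left(-7\right)^{2} = 49$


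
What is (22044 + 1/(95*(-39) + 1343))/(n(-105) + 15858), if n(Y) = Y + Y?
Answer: 52067927/36960576 ≈ 1.4087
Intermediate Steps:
n(Y) = 2*Y
(22044 + 1/(95*(-39) + 1343))/(n(-105) + 15858) = (22044 + 1/(95*(-39) + 1343))/(2*(-105) + 15858) = (22044 + 1/(-3705 + 1343))/(-210 + 15858) = (22044 + 1/(-2362))/15648 = (22044 - 1/2362)*(1/15648) = (52067927/2362)*(1/15648) = 52067927/36960576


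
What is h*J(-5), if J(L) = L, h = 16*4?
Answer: -320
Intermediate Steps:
h = 64
h*J(-5) = 64*(-5) = -320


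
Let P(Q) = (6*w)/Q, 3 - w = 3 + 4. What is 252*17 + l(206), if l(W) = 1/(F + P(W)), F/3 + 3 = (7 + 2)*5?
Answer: 55546447/12966 ≈ 4284.0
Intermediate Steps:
w = -4 (w = 3 - (3 + 4) = 3 - 1*7 = 3 - 7 = -4)
P(Q) = -24/Q (P(Q) = (6*(-4))/Q = -24/Q)
F = 126 (F = -9 + 3*((7 + 2)*5) = -9 + 3*(9*5) = -9 + 3*45 = -9 + 135 = 126)
l(W) = 1/(126 - 24/W)
252*17 + l(206) = 252*17 + (⅙)*206/(-4 + 21*206) = 4284 + (⅙)*206/(-4 + 4326) = 4284 + (⅙)*206/4322 = 4284 + (⅙)*206*(1/4322) = 4284 + 103/12966 = 55546447/12966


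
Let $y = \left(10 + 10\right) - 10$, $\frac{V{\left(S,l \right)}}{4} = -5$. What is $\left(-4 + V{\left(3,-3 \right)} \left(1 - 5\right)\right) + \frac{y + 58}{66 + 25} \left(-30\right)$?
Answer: $\frac{4876}{91} \approx 53.582$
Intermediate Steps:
$V{\left(S,l \right)} = -20$ ($V{\left(S,l \right)} = 4 \left(-5\right) = -20$)
$y = 10$ ($y = 20 - 10 = 10$)
$\left(-4 + V{\left(3,-3 \right)} \left(1 - 5\right)\right) + \frac{y + 58}{66 + 25} \left(-30\right) = \left(-4 - 20 \left(1 - 5\right)\right) + \frac{10 + 58}{66 + 25} \left(-30\right) = \left(-4 - 20 \left(1 - 5\right)\right) + \frac{68}{91} \left(-30\right) = \left(-4 - -80\right) + 68 \cdot \frac{1}{91} \left(-30\right) = \left(-4 + 80\right) + \frac{68}{91} \left(-30\right) = 76 - \frac{2040}{91} = \frac{4876}{91}$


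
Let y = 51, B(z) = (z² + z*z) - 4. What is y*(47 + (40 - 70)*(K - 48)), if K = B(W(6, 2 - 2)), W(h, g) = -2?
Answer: 69717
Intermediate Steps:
B(z) = -4 + 2*z² (B(z) = (z² + z²) - 4 = 2*z² - 4 = -4 + 2*z²)
K = 4 (K = -4 + 2*(-2)² = -4 + 2*4 = -4 + 8 = 4)
y*(47 + (40 - 70)*(K - 48)) = 51*(47 + (40 - 70)*(4 - 48)) = 51*(47 - 30*(-44)) = 51*(47 + 1320) = 51*1367 = 69717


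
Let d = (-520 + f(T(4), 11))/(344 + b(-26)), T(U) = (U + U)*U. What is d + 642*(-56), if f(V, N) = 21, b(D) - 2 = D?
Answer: -11505139/320 ≈ -35954.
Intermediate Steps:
b(D) = 2 + D
T(U) = 2*U² (T(U) = (2*U)*U = 2*U²)
d = -499/320 (d = (-520 + 21)/(344 + (2 - 26)) = -499/(344 - 24) = -499/320 ≈ -1.5594)
d + 642*(-56) = -499/320 + 642*(-56) = -499/320 - 35952 = -11505139/320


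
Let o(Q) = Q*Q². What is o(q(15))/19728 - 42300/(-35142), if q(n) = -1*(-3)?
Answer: 15471171/12838544 ≈ 1.2051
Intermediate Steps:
q(n) = 3
o(Q) = Q³
o(q(15))/19728 - 42300/(-35142) = 3³/19728 - 42300/(-35142) = 27*(1/19728) - 42300*(-1/35142) = 3/2192 + 7050/5857 = 15471171/12838544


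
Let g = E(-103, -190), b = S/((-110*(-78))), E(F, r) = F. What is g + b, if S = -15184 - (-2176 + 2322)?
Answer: -29969/286 ≈ -104.79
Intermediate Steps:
S = -15330 (S = -15184 - 1*146 = -15184 - 146 = -15330)
b = -511/286 (b = -15330/((-110*(-78))) = -15330/8580 = -15330*1/8580 = -511/286 ≈ -1.7867)
g = -103
g + b = -103 - 511/286 = -29969/286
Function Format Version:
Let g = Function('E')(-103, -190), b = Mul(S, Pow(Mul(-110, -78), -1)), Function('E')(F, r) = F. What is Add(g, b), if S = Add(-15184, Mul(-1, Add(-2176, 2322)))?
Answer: Rational(-29969, 286) ≈ -104.79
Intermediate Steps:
S = -15330 (S = Add(-15184, Mul(-1, 146)) = Add(-15184, -146) = -15330)
b = Rational(-511, 286) (b = Mul(-15330, Pow(Mul(-110, -78), -1)) = Mul(-15330, Pow(8580, -1)) = Mul(-15330, Rational(1, 8580)) = Rational(-511, 286) ≈ -1.7867)
g = -103
Add(g, b) = Add(-103, Rational(-511, 286)) = Rational(-29969, 286)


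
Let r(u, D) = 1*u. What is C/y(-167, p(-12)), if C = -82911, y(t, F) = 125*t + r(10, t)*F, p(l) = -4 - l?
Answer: 82911/20795 ≈ 3.9871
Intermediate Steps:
r(u, D) = u
y(t, F) = 10*F + 125*t (y(t, F) = 125*t + 10*F = 10*F + 125*t)
C/y(-167, p(-12)) = -82911/(10*(-4 - 1*(-12)) + 125*(-167)) = -82911/(10*(-4 + 12) - 20875) = -82911/(10*8 - 20875) = -82911/(80 - 20875) = -82911/(-20795) = -82911*(-1/20795) = 82911/20795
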